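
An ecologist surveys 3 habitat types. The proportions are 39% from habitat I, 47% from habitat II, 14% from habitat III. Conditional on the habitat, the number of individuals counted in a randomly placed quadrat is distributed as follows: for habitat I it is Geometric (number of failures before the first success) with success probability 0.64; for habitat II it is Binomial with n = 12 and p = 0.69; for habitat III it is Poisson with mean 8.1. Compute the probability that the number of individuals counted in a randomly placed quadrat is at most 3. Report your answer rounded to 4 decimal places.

0.3900

Conditional on each habitat, P(X ≤ 3): I: 0.983204; II: 0.00219022; III: 0.0396053.
By total probability, P(X ≤ 3) = 0.39·0.983204 + 0.47·0.00219022 + 0.14·0.0396053 = 0.390024.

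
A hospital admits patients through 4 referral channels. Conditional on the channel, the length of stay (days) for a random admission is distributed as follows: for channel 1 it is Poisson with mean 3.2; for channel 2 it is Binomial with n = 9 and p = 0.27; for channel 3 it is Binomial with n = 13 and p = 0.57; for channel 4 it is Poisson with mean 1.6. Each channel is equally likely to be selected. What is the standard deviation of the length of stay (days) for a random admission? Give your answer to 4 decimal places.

Per component, 1: μ=3.2, E[X²]=13.44; 2: μ=2.43, E[X²]=7.6788; 3: μ=7.41, E[X²]=58.0944; 4: μ=1.6, E[X²]=4.16.
E[X] = 0.25·3.2 + 0.25·2.43 + 0.25·7.41 + 0.25·1.6 = 3.66.
E[X²] = 0.25·13.44 + 0.25·7.6788 + 0.25·58.0944 + 0.25·4.16 = 20.8433.
Var(X) = E[X²] − (E[X])² = 20.8433 − 13.3956 = 7.4477.
SD(X) = √7.4477 = 2.72905.

2.7290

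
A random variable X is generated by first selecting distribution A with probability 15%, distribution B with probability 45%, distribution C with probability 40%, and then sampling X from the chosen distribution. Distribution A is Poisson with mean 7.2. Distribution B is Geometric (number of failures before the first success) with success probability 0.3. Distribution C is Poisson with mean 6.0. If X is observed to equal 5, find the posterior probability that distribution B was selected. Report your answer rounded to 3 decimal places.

Likelihoods P(X=5 | ·): A: 0.120382; B: 0.050421; C: 0.160623.
Posterior ∝ prior × likelihood. Numerator for B: 0.45·0.050421 = 0.0226894.
Normalizing constant: 0.15·0.120382 + 0.45·0.050421 + 0.4·0.160623 = 0.104996.
P(B | observation) = 0.0226894 / 0.104996 = 0.216098.

0.216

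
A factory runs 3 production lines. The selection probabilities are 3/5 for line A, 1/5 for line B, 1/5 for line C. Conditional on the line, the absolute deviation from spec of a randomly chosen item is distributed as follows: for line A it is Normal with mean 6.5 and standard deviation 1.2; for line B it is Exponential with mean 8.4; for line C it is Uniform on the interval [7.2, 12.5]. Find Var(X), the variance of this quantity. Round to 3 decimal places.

17.308

Per component, A: μ=6.5, E[X²]=43.69; B: μ=8.4, E[X²]=141.12; C: μ=9.85, E[X²]=99.3633.
E[X] = 0.6·6.5 + 0.2·8.4 + 0.2·9.85 = 7.55.
E[X²] = 0.6·43.69 + 0.2·141.12 + 0.2·99.3633 = 74.3107.
Var(X) = E[X²] − (E[X])² = 74.3107 − 57.0025 = 17.3082.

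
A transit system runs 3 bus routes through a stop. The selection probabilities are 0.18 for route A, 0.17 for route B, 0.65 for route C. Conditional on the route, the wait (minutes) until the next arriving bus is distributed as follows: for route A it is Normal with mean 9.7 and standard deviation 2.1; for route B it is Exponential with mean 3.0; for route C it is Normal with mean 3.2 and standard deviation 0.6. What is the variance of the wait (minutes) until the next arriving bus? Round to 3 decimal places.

8.879

Per component, A: μ=9.7, E[X²]=98.5; B: μ=3, E[X²]=18; C: μ=3.2, E[X²]=10.6.
E[X] = 0.18·9.7 + 0.17·3 + 0.65·3.2 = 4.336.
E[X²] = 0.18·98.5 + 0.17·18 + 0.65·10.6 = 27.68.
Var(X) = E[X²] − (E[X])² = 27.68 − 18.8009 = 8.8791.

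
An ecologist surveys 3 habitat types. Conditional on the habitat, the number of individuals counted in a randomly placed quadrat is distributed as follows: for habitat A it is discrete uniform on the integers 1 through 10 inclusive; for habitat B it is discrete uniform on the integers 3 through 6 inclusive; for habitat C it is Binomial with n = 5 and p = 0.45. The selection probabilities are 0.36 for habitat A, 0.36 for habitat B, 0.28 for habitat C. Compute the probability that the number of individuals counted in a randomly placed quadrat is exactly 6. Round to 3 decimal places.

0.126

Conditional on each habitat, P(X = 6): A: 0.1; B: 0.25; C: 0.
By total probability, P(X = 6) = 0.36·0.1 + 0.36·0.25 + 0.28·0 = 0.126.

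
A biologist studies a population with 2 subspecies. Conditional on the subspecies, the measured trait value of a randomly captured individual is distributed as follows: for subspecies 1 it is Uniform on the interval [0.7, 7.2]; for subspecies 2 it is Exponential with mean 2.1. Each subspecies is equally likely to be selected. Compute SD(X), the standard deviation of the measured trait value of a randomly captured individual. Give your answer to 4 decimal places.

2.1957

Per component, 1: μ=3.95, E[X²]=19.1233; 2: μ=2.1, E[X²]=8.82.
E[X] = 0.5·3.95 + 0.5·2.1 = 3.025.
E[X²] = 0.5·19.1233 + 0.5·8.82 = 13.9717.
Var(X) = E[X²] − (E[X])² = 13.9717 − 9.15063 = 4.82104.
SD(X) = √4.82104 = 2.19569.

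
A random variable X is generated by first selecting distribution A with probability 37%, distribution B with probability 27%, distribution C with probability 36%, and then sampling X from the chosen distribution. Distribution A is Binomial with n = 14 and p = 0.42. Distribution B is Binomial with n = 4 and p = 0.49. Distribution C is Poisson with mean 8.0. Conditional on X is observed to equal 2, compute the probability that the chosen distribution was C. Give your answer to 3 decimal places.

0.034

Likelihoods P(X=2 | ·): A: 0.0232635; B: 0.3747; C: 0.0107348.
Posterior ∝ prior × likelihood. Numerator for C: 0.36·0.0107348 = 0.00386453.
Normalizing constant: 0.37·0.0232635 + 0.27·0.3747 + 0.36·0.0107348 = 0.113641.
P(C | observation) = 0.00386453 / 0.113641 = 0.0340065.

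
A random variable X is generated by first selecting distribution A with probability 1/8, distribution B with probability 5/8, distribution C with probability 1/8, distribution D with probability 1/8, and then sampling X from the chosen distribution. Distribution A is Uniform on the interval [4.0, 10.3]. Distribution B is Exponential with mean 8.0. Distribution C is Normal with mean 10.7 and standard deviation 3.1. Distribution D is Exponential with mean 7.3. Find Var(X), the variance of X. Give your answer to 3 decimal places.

49.318

Per component, A: μ=7.15, E[X²]=54.43; B: μ=8, E[X²]=128; C: μ=10.7, E[X²]=124.1; D: μ=7.3, E[X²]=106.58.
E[X] = 0.125·7.15 + 0.625·8 + 0.125·10.7 + 0.125·7.3 = 8.14375.
E[X²] = 0.125·54.43 + 0.625·128 + 0.125·124.1 + 0.125·106.58 = 115.639.
Var(X) = E[X²] − (E[X])² = 115.639 − 66.3207 = 49.3181.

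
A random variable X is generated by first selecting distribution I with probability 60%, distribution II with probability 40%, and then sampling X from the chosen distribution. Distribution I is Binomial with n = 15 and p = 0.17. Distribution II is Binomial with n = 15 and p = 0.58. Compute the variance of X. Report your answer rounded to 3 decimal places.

11.809

Per component, I: μ=2.55, E[X²]=8.619; II: μ=8.7, E[X²]=79.344.
E[X] = 0.6·2.55 + 0.4·8.7 = 5.01.
E[X²] = 0.6·8.619 + 0.4·79.344 = 36.909.
Var(X) = E[X²] − (E[X])² = 36.909 − 25.1001 = 11.8089.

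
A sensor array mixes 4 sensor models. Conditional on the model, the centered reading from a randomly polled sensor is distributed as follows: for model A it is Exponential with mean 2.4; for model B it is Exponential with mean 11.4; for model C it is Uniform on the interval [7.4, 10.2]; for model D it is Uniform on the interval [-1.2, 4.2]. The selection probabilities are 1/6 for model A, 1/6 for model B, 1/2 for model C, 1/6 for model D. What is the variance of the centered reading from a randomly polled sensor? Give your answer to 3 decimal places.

36.764

Per component, A: μ=2.4, E[X²]=11.52; B: μ=11.4, E[X²]=259.92; C: μ=8.8, E[X²]=78.0933; D: μ=1.5, E[X²]=4.68.
E[X] = 0.166667·2.4 + 0.166667·11.4 + 0.5·8.8 + 0.166667·1.5 = 6.95.
E[X²] = 0.166667·11.52 + 0.166667·259.92 + 0.5·78.0933 + 0.166667·4.68 = 85.0667.
Var(X) = E[X²] − (E[X])² = 85.0667 − 48.3025 = 36.7642.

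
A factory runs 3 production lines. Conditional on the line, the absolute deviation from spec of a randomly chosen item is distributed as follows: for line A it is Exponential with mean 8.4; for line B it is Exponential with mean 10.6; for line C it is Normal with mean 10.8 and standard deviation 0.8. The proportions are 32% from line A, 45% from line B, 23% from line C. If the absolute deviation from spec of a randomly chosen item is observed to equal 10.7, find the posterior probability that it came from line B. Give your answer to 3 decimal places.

0.111

Likelihoods f(10.7 | ·): A: 0.0333052; B: 0.0343797; C: 0.494797.
Posterior ∝ prior × likelihood. Numerator for B: 0.45·0.0343797 = 0.0154709.
Normalizing constant: 0.32·0.0333052 + 0.45·0.0343797 + 0.23·0.494797 = 0.139932.
P(B | observation) = 0.0154709 / 0.139932 = 0.11056.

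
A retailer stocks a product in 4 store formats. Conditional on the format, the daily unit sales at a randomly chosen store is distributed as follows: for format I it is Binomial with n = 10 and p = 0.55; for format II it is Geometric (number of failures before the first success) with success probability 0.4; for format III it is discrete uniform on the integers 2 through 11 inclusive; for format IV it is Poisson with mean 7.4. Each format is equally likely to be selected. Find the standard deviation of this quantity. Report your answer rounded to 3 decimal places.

Per component, I: μ=5.5, E[X²]=32.725; II: μ=1.5, E[X²]=6; III: μ=6.5, E[X²]=50.5; IV: μ=7.4, E[X²]=62.16.
E[X] = 0.25·5.5 + 0.25·1.5 + 0.25·6.5 + 0.25·7.4 = 5.225.
E[X²] = 0.25·32.725 + 0.25·6 + 0.25·50.5 + 0.25·62.16 = 37.8462.
Var(X) = E[X²] − (E[X])² = 37.8462 − 27.3006 = 10.5456.
SD(X) = √10.5456 = 3.2474.

3.247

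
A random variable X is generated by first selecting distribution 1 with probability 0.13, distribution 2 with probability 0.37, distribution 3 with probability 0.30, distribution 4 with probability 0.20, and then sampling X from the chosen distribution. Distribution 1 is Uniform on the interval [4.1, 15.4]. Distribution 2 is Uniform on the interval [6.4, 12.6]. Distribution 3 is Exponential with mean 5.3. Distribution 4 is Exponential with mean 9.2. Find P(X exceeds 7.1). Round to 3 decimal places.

0.595

Conditional on each component, P(X > 7.1): 1: 0.734513; 2: 0.887097; 3: 0.261944; 4: 0.462209.
By total probability, P(X > 7.1) = 0.13·0.734513 + 0.37·0.887097 + 0.3·0.261944 + 0.2·0.462209 = 0.594738.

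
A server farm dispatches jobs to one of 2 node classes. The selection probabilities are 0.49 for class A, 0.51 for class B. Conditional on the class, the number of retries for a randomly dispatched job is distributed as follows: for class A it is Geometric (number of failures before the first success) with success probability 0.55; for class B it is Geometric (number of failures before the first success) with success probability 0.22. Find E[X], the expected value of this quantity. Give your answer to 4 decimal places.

Component means — A: 0.818182; B: 3.54545.
E[X] = 0.49·0.818182 + 0.51·3.54545 = 2.20909.

2.2091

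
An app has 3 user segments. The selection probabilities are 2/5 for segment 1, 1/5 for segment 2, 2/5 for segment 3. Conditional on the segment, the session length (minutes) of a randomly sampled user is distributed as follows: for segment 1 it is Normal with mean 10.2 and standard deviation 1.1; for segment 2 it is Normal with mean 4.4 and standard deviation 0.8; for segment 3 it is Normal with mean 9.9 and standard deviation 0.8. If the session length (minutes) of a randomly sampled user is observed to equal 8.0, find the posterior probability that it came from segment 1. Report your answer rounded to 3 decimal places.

Likelihoods f(8.0 | ·): 1: 0.0490827; 2: 1.99797e-05; 3: 0.0297149.
Posterior ∝ prior × likelihood. Numerator for 1: 0.4·0.0490827 = 0.0196331.
Normalizing constant: 0.4·0.0490827 + 0.2·1.99797e-05 + 0.4·0.0297149 = 0.031523.
P(1 | observation) = 0.0196331 / 0.031523 = 0.622817.

0.623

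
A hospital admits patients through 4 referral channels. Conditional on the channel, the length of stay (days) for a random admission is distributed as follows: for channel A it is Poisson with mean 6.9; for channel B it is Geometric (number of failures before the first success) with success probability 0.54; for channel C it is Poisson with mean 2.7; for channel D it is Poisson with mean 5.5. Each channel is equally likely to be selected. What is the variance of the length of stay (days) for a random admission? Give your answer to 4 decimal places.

9.7344

Per component, A: μ=6.9, E[X²]=54.51; B: μ=0.851852, E[X²]=2.30316; C: μ=2.7, E[X²]=9.99; D: μ=5.5, E[X²]=35.75.
E[X] = 0.25·6.9 + 0.25·0.851852 + 0.25·2.7 + 0.25·5.5 = 3.98796.
E[X²] = 0.25·54.51 + 0.25·2.30316 + 0.25·9.99 + 0.25·35.75 = 25.6383.
Var(X) = E[X²] − (E[X])² = 25.6383 − 15.9038 = 9.73444.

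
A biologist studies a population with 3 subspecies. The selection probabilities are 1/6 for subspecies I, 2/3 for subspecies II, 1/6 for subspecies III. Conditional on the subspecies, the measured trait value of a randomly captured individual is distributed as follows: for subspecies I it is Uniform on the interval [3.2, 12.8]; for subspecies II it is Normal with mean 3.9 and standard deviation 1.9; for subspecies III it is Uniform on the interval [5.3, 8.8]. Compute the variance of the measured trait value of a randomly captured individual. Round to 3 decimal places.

Per component, I: μ=8, E[X²]=71.68; II: μ=3.9, E[X²]=18.82; III: μ=7.05, E[X²]=50.7233.
E[X] = 0.166667·8 + 0.666667·3.9 + 0.166667·7.05 = 5.10833.
E[X²] = 0.166667·71.68 + 0.666667·18.82 + 0.166667·50.7233 = 32.9472.
Var(X) = E[X²] − (E[X])² = 32.9472 − 26.0951 = 6.85215.

6.852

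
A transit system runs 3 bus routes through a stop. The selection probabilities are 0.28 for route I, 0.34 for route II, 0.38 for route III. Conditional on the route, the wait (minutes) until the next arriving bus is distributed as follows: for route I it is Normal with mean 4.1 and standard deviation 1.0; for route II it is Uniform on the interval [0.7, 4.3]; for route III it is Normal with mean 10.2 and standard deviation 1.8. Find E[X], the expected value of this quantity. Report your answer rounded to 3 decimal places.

5.874

Component means — I: 4.1; II: 2.5; III: 10.2.
E[X] = 0.28·4.1 + 0.34·2.5 + 0.38·10.2 = 5.874.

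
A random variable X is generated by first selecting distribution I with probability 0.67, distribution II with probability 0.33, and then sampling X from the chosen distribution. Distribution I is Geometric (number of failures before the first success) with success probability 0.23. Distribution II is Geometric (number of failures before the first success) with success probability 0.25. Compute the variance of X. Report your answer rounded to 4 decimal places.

Per component, I: μ=3.34783, E[X²]=25.7637; II: μ=3, E[X²]=21.
E[X] = 0.67·3.34783 + 0.33·3 = 3.23304.
E[X²] = 0.67·25.7637 + 0.33·21 = 24.1917.
Var(X) = E[X²] − (E[X])² = 24.1917 − 10.4526 = 13.7391.

13.7391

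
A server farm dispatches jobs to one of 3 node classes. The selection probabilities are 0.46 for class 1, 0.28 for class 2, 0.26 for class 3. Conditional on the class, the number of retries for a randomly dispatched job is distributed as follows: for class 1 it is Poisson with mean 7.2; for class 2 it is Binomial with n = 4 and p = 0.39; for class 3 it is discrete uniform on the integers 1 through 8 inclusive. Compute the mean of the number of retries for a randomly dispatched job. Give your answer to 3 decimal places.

Component means — 1: 7.2; 2: 1.56; 3: 4.5.
E[X] = 0.46·7.2 + 0.28·1.56 + 0.26·4.5 = 4.9188.

4.919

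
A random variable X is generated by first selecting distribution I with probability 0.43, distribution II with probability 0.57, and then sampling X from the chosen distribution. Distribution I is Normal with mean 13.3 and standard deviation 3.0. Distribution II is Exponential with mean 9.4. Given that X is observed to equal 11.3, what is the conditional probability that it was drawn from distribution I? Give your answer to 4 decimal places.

Likelihoods f(11.3 | ·): I: 0.106483; II: 0.0319738.
Posterior ∝ prior × likelihood. Numerator for I: 0.43·0.106483 = 0.0457875.
Normalizing constant: 0.43·0.106483 + 0.57·0.0319738 = 0.0640126.
P(I | observation) = 0.0457875 / 0.0640126 = 0.715289.

0.7153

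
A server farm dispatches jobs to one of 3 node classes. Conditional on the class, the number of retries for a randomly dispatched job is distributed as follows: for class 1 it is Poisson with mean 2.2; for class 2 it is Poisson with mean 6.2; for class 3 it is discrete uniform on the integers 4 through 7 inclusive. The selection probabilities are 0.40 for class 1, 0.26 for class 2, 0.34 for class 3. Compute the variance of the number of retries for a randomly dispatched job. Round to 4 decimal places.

Per component, 1: μ=2.2, E[X²]=7.04; 2: μ=6.2, E[X²]=44.64; 3: μ=5.5, E[X²]=31.5.
E[X] = 0.4·2.2 + 0.26·6.2 + 0.34·5.5 = 4.362.
E[X²] = 0.4·7.04 + 0.26·44.64 + 0.34·31.5 = 25.1324.
Var(X) = E[X²] − (E[X])² = 25.1324 − 19.027 = 6.10536.

6.1054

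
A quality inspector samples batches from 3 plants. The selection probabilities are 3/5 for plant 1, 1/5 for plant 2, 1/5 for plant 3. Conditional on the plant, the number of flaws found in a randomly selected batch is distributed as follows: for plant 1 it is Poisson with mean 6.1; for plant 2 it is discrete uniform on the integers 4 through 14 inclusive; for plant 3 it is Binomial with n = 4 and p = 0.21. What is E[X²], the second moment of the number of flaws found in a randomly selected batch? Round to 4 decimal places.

44.4598

For each component E[X²] = Var + (mean)², giving 1: 43.31; 2: 91; 3: 1.3692.
Overall E[X²] = 0.6·43.31 + 0.2·91 + 0.2·1.3692 = 44.4598.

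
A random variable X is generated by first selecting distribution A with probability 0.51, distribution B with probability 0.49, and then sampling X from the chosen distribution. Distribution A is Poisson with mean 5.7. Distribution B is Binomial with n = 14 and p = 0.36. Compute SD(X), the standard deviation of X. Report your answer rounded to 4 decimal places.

Per component, A: μ=5.7, E[X²]=38.19; B: μ=5.04, E[X²]=28.6272.
E[X] = 0.51·5.7 + 0.49·5.04 = 5.3766.
E[X²] = 0.51·38.19 + 0.49·28.6272 = 33.5042.
Var(X) = E[X²] − (E[X])² = 33.5042 − 28.9078 = 4.5964.
SD(X) = √4.5964 = 2.14392.

2.1439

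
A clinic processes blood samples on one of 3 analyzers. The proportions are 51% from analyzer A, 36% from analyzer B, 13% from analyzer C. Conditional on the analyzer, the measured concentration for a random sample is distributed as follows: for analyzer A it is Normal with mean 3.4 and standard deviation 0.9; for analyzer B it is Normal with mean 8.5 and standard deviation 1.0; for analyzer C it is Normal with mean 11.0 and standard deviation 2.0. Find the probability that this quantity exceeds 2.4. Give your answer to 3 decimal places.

Conditional on each analyzer, P(X > 2.4): A: 0.86674; B: 1; C: 0.999991.
By total probability, P(X > 2.4) = 0.51·0.86674 + 0.36·1 + 0.13·0.999991 = 0.932036.

0.932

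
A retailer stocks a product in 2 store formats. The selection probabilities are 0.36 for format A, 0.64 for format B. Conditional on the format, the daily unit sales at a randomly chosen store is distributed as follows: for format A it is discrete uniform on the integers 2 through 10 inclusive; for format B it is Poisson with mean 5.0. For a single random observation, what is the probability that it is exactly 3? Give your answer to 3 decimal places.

Conditional on each format, P(X = 3): A: 0.111111; B: 0.140374.
By total probability, P(X = 3) = 0.36·0.111111 + 0.64·0.140374 = 0.129839.

0.130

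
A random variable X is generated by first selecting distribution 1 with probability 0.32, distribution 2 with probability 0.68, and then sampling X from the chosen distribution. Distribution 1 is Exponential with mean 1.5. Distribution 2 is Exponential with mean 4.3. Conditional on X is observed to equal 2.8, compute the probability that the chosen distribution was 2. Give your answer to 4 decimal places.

Likelihoods f(2.8 | ·): 1: 0.103092; 2: 0.121265.
Posterior ∝ prior × likelihood. Numerator for 2: 0.68·0.121265 = 0.0824601.
Normalizing constant: 0.32·0.103092 + 0.68·0.121265 = 0.11545.
P(2 | observation) = 0.0824601 / 0.11545 = 0.714252.

0.7143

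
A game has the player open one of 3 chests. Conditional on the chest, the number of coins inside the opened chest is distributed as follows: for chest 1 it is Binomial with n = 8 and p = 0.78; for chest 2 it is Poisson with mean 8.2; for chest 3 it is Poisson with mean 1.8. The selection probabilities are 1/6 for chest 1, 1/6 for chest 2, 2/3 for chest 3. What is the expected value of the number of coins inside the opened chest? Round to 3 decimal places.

Component means — 1: 6.24; 2: 8.2; 3: 1.8.
E[X] = 0.166667·6.24 + 0.166667·8.2 + 0.666667·1.8 = 3.60667.

3.607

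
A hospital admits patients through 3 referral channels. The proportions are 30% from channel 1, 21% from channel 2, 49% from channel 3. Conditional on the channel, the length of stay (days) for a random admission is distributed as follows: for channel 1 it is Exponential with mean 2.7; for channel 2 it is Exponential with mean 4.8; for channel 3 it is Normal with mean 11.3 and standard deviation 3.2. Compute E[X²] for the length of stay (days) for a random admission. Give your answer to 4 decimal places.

81.6365

For each component E[X²] = Var + (mean)², giving 1: 14.58; 2: 46.08; 3: 137.93.
Overall E[X²] = 0.3·14.58 + 0.21·46.08 + 0.49·137.93 = 81.6365.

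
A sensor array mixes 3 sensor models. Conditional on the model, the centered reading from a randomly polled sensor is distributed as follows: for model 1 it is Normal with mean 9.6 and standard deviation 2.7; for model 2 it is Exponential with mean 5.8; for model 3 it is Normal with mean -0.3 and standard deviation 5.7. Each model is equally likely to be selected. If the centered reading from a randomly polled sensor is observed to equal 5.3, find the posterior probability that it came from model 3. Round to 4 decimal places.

0.2807

Likelihoods f(5.3 | ·): 1: 0.0415704; 2: 0.069138; 3: 0.0431957.
Posterior ∝ prior × likelihood. Numerator for 3: 0.333333·0.0431957 = 0.0143986.
Normalizing constant: 0.333333·0.0415704 + 0.333333·0.069138 + 0.333333·0.0431957 = 0.0513014.
P(3 | observation) = 0.0143986 / 0.0513014 = 0.280666.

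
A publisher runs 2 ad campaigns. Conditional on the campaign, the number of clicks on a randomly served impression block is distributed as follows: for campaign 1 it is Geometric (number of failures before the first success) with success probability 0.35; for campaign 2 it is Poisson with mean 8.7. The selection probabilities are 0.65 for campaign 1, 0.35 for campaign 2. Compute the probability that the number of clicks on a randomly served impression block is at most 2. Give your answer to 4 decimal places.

Conditional on each campaign, P(X ≤ 2): 1: 0.725375; 2: 0.00792032.
By total probability, P(X ≤ 2) = 0.65·0.725375 + 0.35·0.00792032 = 0.474266.

0.4743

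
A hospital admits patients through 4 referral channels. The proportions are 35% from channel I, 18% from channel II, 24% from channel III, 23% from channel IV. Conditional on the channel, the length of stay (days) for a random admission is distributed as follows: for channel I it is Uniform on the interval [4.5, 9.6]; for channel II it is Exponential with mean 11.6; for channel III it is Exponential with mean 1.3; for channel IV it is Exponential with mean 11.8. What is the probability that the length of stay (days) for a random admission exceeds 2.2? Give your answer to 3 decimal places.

Conditional on each channel, P(X > 2.2): I: 1; II: 0.827244; III: 0.184094; IV: 0.829908.
By total probability, P(X > 2.2) = 0.35·1 + 0.18·0.827244 + 0.24·0.184094 + 0.23·0.829908 = 0.733965.

0.734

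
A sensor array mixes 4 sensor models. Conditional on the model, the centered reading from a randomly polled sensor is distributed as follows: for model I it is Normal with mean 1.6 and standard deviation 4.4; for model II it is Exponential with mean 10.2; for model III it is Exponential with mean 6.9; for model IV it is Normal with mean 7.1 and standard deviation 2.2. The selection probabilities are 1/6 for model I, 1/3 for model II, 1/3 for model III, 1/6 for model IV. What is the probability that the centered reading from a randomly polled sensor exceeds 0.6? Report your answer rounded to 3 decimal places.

0.885

Conditional on each model, P(X > 0.6): I: 0.589894; II: 0.942873; III: 0.916717; IV: 0.998434.
By total probability, P(X > 0.6) = 0.166667·0.589894 + 0.333333·0.942873 + 0.333333·0.916717 + 0.166667·0.998434 = 0.884585.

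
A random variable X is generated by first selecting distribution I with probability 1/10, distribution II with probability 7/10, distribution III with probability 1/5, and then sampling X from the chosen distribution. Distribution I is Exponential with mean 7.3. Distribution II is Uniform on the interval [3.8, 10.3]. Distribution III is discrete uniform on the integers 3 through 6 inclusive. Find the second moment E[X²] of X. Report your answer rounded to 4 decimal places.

For each component E[X²] = Var + (mean)², giving I: 106.58; II: 53.2233; III: 21.5.
Overall E[X²] = 0.1·106.58 + 0.7·53.2233 + 0.2·21.5 = 52.2143.

52.2143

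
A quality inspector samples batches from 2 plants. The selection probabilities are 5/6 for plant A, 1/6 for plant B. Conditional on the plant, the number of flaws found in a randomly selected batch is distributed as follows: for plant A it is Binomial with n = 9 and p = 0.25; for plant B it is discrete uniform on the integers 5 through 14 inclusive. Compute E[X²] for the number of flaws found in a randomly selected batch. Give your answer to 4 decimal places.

For each component E[X²] = Var + (mean)², giving A: 6.75; B: 98.5.
Overall E[X²] = 0.833333·6.75 + 0.166667·98.5 = 22.0417.

22.0417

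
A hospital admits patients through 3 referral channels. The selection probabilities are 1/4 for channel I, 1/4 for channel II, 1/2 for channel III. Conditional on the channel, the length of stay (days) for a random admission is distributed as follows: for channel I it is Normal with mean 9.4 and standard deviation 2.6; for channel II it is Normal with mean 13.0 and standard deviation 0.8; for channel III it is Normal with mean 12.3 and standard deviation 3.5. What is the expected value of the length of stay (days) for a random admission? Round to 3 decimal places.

Component means — I: 9.4; II: 13; III: 12.3.
E[X] = 0.25·9.4 + 0.25·13 + 0.5·12.3 = 11.75.

11.750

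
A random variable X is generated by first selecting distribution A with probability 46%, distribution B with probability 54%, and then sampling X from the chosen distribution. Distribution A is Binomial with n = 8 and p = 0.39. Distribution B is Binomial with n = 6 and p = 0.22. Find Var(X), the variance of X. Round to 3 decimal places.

Per component, A: μ=3.12, E[X²]=11.6376; B: μ=1.32, E[X²]=2.772.
E[X] = 0.46·3.12 + 0.54·1.32 = 2.148.
E[X²] = 0.46·11.6376 + 0.54·2.772 = 6.85018.
Var(X) = E[X²] − (E[X])² = 6.85018 − 4.6139 = 2.23627.

2.236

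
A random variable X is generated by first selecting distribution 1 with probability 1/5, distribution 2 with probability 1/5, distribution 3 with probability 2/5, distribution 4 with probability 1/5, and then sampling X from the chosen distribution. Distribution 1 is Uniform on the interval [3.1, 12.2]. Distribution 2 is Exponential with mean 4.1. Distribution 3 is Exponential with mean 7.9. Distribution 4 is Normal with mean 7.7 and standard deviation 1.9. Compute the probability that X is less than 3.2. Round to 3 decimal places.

Conditional on each component, P(X < 3.2): 1: 0.010989; 2: 0.541818; 3: 0.333065; 4: 0.0089321.
By total probability, P(X < 3.2) = 0.2·0.010989 + 0.2·0.541818 + 0.4·0.333065 + 0.2·0.0089321 = 0.245574.

0.246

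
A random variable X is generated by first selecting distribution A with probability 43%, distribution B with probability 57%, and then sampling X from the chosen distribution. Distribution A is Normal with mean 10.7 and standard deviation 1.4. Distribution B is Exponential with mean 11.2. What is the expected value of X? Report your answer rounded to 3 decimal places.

10.985

Component means — A: 10.7; B: 11.2.
E[X] = 0.43·10.7 + 0.57·11.2 = 10.985.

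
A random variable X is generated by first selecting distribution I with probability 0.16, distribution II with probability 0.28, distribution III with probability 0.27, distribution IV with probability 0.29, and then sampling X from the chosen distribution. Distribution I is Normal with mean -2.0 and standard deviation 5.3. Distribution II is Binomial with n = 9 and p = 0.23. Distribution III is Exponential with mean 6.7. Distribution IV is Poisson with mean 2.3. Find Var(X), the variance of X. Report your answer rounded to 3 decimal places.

Per component, I: μ=-2, E[X²]=32.09; II: μ=2.07, E[X²]=5.8788; III: μ=6.7, E[X²]=89.78; IV: μ=2.3, E[X²]=7.59.
E[X] = 0.16·-2 + 0.28·2.07 + 0.27·6.7 + 0.29·2.3 = 2.7356.
E[X²] = 0.16·32.09 + 0.28·5.8788 + 0.27·89.78 + 0.29·7.59 = 33.2222.
Var(X) = E[X²] − (E[X])² = 33.2222 − 7.48351 = 25.7387.

25.739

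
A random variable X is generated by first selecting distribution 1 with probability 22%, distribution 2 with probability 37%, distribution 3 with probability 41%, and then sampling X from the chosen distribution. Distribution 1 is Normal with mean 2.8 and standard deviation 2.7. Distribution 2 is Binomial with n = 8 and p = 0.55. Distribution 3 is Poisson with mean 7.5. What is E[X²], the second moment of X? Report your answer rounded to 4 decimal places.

For each component E[X²] = Var + (mean)², giving 1: 15.13; 2: 21.34; 3: 63.75.
Overall E[X²] = 0.22·15.13 + 0.37·21.34 + 0.41·63.75 = 37.3619.

37.3619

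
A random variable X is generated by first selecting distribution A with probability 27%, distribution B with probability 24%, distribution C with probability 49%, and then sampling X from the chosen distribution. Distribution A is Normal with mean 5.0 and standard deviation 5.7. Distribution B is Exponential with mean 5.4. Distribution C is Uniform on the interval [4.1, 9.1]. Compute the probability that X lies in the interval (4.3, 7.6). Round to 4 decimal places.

Conditional on each component, P(4.3 < X < 7.6): A: 0.224726; B: 0.206219; C: 0.66.
By total probability, P(4.3 < X < 7.6) = 0.27·0.224726 + 0.24·0.206219 + 0.49·0.66 = 0.433568.

0.4336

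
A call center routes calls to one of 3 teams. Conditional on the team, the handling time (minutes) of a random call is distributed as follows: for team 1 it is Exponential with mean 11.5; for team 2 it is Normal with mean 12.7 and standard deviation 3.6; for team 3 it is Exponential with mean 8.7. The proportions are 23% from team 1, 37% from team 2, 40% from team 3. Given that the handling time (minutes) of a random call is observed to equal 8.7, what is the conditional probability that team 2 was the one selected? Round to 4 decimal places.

0.4568

Likelihoods f(8.7 | ·): 1: 0.0408083; 2: 0.0597757; 3: 0.042285.
Posterior ∝ prior × likelihood. Numerator for 2: 0.37·0.0597757 = 0.022117.
Normalizing constant: 0.23·0.0408083 + 0.37·0.0597757 + 0.4·0.042285 = 0.0484169.
P(2 | observation) = 0.022117 / 0.0484169 = 0.456803.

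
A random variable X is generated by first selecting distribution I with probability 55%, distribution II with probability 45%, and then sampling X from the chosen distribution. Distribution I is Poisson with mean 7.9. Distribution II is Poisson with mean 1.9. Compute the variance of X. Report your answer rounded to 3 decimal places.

Per component, I: μ=7.9, E[X²]=70.31; II: μ=1.9, E[X²]=5.51.
E[X] = 0.55·7.9 + 0.45·1.9 = 5.2.
E[X²] = 0.55·70.31 + 0.45·5.51 = 41.15.
Var(X) = E[X²] − (E[X])² = 41.15 − 27.04 = 14.11.

14.110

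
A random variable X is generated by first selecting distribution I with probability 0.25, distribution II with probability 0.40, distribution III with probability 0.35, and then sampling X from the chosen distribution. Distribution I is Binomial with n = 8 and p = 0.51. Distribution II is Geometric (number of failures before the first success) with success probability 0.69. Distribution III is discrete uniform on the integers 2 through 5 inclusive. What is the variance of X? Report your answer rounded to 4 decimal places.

Per component, I: μ=4.08, E[X²]=18.6456; II: μ=0.449275, E[X²]=0.852972; III: μ=3.5, E[X²]=13.5.
E[X] = 0.25·4.08 + 0.4·0.449275 + 0.35·3.5 = 2.42471.
E[X²] = 0.25·18.6456 + 0.4·0.852972 + 0.35·13.5 = 9.72759.
Var(X) = E[X²] − (E[X])² = 9.72759 − 5.87922 = 3.84837.

3.8484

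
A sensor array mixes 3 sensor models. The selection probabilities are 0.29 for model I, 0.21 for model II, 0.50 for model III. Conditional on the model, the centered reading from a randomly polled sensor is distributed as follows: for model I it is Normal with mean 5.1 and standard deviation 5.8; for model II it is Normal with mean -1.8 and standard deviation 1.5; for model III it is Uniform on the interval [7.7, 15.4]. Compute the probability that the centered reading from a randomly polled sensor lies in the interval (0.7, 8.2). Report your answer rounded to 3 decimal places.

Conditional on each model, P(0.7 < X < 8.2): I: 0.479456; II: 0.0477904; III: 0.0649351.
By total probability, P(0.7 < X < 8.2) = 0.29·0.479456 + 0.21·0.0477904 + 0.5·0.0649351 = 0.181546.

0.182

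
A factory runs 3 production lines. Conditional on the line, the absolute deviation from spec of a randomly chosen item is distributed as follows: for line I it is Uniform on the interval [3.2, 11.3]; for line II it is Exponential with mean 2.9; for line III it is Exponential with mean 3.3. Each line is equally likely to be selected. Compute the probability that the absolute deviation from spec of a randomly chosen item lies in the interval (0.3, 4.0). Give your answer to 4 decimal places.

Conditional on each line, P(0.3 < X < 4.0): I: 0.0987654; II: 0.649971; III: 0.615535.
By total probability, P(0.3 < X < 4.0) = 0.333333·0.0987654 + 0.333333·0.649971 + 0.333333·0.615535 = 0.454757.

0.4548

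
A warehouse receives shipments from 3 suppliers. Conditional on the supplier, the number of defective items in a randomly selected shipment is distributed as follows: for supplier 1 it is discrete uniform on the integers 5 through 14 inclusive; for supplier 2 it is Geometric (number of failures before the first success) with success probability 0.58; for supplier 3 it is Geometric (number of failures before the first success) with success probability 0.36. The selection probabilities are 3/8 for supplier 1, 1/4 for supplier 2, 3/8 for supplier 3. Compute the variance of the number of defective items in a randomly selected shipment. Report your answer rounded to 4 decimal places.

20.9679

Per component, 1: μ=9.5, E[X²]=98.5; 2: μ=0.724138, E[X²]=1.77289; 3: μ=1.77778, E[X²]=8.09877.
E[X] = 0.375·9.5 + 0.25·0.724138 + 0.375·1.77778 = 4.4102.
E[X²] = 0.375·98.5 + 0.25·1.77289 + 0.375·8.09877 = 40.4178.
Var(X) = E[X²] − (E[X])² = 40.4178 − 19.4499 = 20.9679.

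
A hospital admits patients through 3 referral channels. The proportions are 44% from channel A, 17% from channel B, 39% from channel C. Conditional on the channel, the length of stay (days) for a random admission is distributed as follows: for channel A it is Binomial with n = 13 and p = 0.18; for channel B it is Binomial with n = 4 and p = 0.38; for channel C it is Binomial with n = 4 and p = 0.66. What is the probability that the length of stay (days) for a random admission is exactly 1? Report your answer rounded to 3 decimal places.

Conditional on each channel, P(X = 1): A: 0.216263; B: 0.362259; C: 0.103763.
By total probability, P(X = 1) = 0.44·0.216263 + 0.17·0.362259 + 0.39·0.103763 = 0.197207.

0.197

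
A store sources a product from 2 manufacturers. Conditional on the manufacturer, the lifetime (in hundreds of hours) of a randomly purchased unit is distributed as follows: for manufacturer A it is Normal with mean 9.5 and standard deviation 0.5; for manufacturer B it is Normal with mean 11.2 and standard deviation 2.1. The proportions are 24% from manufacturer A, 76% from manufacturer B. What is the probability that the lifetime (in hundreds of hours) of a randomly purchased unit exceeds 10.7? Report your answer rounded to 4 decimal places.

Conditional on each manufacturer, P(X > 10.7): A: 0.00819754; B: 0.594096.
By total probability, P(X > 10.7) = 0.24·0.00819754 + 0.76·0.594096 = 0.453481.

0.4535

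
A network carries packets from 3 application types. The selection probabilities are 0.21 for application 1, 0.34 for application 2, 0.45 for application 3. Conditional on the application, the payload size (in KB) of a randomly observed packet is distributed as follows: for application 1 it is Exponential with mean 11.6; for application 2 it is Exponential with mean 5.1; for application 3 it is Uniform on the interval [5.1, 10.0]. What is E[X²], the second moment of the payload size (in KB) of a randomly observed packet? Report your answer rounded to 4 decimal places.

For each component E[X²] = Var + (mean)², giving 1: 269.12; 2: 52.02; 3: 59.0033.
Overall E[X²] = 0.21·269.12 + 0.34·52.02 + 0.45·59.0033 = 100.754.

100.7535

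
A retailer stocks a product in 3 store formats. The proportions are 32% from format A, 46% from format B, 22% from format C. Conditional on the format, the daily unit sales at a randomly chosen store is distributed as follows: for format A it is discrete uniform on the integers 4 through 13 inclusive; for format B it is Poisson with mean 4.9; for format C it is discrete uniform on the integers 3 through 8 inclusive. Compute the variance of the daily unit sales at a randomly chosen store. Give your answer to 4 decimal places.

8.1134

Per component, A: μ=8.5, E[X²]=80.5; B: μ=4.9, E[X²]=28.91; C: μ=5.5, E[X²]=33.1667.
E[X] = 0.32·8.5 + 0.46·4.9 + 0.22·5.5 = 6.184.
E[X²] = 0.32·80.5 + 0.46·28.91 + 0.22·33.1667 = 46.3553.
Var(X) = E[X²] − (E[X])² = 46.3553 − 38.2419 = 8.11341.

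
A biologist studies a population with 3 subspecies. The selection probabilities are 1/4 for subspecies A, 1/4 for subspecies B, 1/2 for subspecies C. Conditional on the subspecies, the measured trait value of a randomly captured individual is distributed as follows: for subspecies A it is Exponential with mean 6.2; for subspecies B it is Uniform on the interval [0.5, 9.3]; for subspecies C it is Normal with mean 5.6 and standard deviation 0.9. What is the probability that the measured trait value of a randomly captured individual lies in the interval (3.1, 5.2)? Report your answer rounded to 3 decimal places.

0.266

Conditional on each subspecies, P(3.1 < X < 5.2): A: 0.174263; B: 0.238636; C: 0.325624.
By total probability, P(3.1 < X < 5.2) = 0.25·0.174263 + 0.25·0.238636 + 0.5·0.325624 = 0.266037.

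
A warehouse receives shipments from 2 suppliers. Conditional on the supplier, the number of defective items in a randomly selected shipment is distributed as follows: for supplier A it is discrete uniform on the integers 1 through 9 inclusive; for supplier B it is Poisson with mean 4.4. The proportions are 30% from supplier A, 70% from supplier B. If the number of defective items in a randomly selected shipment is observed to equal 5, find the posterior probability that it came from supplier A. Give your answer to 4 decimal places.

0.2201

Likelihoods P(X=5 | ·): A: 0.111111; B: 0.168728.
Posterior ∝ prior × likelihood. Numerator for A: 0.3·0.111111 = 0.0333333.
Normalizing constant: 0.3·0.111111 + 0.7·0.168728 = 0.151443.
P(A | observation) = 0.0333333 / 0.151443 = 0.220105.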